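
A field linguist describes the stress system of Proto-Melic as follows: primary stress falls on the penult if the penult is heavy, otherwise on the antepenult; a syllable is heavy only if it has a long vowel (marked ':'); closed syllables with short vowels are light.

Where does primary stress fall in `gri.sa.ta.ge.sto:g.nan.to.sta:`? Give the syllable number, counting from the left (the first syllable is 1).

6

Weights: 6 nan L, 7 to L, 8 sta: H.
The penult (syllable 7, to) is light, so stress falls on the antepenult (syllable 6, nan).
Primary stress: syllable 6 → gri.sa.ta.ge.sto:g.ˈnan.to.sta:.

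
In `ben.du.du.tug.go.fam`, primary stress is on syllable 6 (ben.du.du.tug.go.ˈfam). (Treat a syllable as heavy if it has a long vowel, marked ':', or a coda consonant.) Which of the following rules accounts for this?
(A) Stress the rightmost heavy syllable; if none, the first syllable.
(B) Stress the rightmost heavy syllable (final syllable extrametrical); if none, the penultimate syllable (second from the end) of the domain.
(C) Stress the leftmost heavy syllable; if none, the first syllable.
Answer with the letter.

A

Rule A → syllable 6 ✓.
Rule B → syllable 4 (observed: 6).
Rule C → syllable 1 (observed: 6).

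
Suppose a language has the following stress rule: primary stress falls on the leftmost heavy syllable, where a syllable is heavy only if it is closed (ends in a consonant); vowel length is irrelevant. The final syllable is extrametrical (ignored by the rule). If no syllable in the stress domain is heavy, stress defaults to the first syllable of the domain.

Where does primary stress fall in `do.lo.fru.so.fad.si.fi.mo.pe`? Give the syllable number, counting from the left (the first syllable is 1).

The final syllable (9, pe) is extrametrical; the stress domain is syllables 1–8.
Weights: 1 do L, 2 lo L, 3 fru L, 4 so L, 5 fad H, 6 si L, 7 fi L, 8 mo L.
Heavy syllables in the domain: 5. The leftmost is syllable 5 (fad).
Primary stress: syllable 5 → do.lo.fru.so.ˈfad.si.fi.mo.pe.

5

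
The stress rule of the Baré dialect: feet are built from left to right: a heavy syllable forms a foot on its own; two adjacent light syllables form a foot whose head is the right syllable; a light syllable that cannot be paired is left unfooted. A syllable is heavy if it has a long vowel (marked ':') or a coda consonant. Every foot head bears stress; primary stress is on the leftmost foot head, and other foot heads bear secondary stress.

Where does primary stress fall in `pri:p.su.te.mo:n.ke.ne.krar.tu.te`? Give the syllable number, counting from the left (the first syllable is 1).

Weights: 1 pri:p H, 2 su L, 3 te L, 4 mo:n H, 5 ke L, 6 ne L, 7 krar H, 8 tu L, 9 te L.
Parse left to right (heavy = foot alone; LL = one foot; stranded L unfooted): (ˈpri:p) (su.ˈte) (ˈmo:n) (ke.ˈne) (ˈkrar) (tu.ˈte).
Foot heads: 1, 3, 4, 6, 7, 9.
Primary stress on the leftmost head = syllable 1.
Primary stress: syllable 1 → ˈpri:p.su.te.mo:n.ke.ne.krar.tu.te.

1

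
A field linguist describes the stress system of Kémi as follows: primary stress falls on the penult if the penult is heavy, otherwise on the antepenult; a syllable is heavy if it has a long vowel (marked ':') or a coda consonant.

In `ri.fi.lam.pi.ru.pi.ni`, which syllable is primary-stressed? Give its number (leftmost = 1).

5

Weights: 5 ru L, 6 pi L, 7 ni L.
The penult (syllable 6, pi) is light, so stress falls on the antepenult (syllable 5, ru).
Primary stress: syllable 5 → ri.fi.lam.pi.ˈru.pi.ni.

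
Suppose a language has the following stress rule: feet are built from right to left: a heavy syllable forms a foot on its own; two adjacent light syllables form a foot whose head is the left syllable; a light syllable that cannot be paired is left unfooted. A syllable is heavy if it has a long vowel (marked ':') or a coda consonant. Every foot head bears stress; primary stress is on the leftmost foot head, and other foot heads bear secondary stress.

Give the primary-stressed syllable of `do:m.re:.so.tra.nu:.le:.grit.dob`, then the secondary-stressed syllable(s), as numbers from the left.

primary 1, secondary 2, 3, 5, 6, 7, 8

Weights: 1 do:m H, 2 re: H, 3 so L, 4 tra L, 5 nu: H, 6 le: H, 7 grit H, 8 dob H.
Parse right to left (heavy = foot alone; LL = one foot; stranded L unfooted): (ˈdo:m) (ˈre:) (ˈso.tra) (ˈnu:) (ˈle:) (ˈgrit) (ˈdob).
Foot heads: 1, 2, 3, 5, 6, 7, 8.
Primary stress on the leftmost head = syllable 1.
Secondary stress on 2, 3, 5, 6, 7, 8: ˈdo:m.ˌre:.ˌso.tra.ˌnu:.ˌle:.ˌgrit.ˌdob.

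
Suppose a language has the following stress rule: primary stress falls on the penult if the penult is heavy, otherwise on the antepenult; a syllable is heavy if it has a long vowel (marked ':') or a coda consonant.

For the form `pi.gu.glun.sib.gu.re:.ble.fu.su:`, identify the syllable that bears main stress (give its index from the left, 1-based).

Weights: 7 ble L, 8 fu L, 9 su: H.
The penult (syllable 8, fu) is light, so stress falls on the antepenult (syllable 7, ble).
Primary stress: syllable 7 → pi.gu.glun.sib.gu.re:.ˈble.fu.su:.

7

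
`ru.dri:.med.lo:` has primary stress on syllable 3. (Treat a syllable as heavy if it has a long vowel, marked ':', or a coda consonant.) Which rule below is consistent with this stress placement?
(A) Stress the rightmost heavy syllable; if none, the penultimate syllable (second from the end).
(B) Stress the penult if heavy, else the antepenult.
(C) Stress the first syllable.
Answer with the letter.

B

Rule A → syllable 4 (observed: 3).
Rule B → syllable 3 ✓.
Rule C → syllable 1 (observed: 3).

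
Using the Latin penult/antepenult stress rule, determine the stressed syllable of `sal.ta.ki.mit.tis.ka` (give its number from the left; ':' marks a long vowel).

Classical Latin: stress the penult if heavy (long vowel or closed), else the antepenult.
Weights: 4 mit H, 5 tis H, 6 ka L.
The penult (syllable 5, tis) is heavy, so it takes stress.
Stress on syllable 5: sal.ta.ki.mit.ˈtis.ka.

5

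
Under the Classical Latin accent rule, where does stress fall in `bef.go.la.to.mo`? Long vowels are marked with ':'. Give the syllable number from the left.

Classical Latin: stress the penult if heavy (long vowel or closed), else the antepenult.
Weights: 3 la L, 4 to L, 5 mo L.
The penult (syllable 4, to) is light, so stress falls on the antepenult (syllable 3, la).
Stress on syllable 3: bef.go.ˈla.to.mo.

3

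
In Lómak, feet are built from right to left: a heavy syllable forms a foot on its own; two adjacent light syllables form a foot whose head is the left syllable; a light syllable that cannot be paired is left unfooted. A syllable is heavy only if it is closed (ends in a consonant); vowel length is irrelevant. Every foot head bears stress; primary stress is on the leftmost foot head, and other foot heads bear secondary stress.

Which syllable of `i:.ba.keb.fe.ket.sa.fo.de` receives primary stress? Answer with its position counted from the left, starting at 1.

Weights: 1 i: L, 2 ba L, 3 keb H, 4 fe L, 5 ket H, 6 sa L, 7 fo L, 8 de L.
Parse right to left (heavy = foot alone; LL = one foot; stranded L unfooted): (ˈi:.ba) (ˈkeb) fe (ˈket) sa (ˈfo.de).
Foot heads: 1, 3, 5, 7.
Primary stress on the leftmost head = syllable 1.
Primary stress: syllable 1 → ˈi:.ba.keb.fe.ket.sa.fo.de.

1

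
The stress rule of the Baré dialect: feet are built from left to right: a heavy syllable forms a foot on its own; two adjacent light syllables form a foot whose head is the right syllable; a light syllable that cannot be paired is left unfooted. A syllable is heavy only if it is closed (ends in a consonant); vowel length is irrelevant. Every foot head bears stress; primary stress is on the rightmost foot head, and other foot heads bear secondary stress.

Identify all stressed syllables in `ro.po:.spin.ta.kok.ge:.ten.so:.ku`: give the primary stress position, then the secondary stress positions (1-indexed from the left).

primary 9, secondary 2, 3, 5, 7

Weights: 1 ro L, 2 po: L, 3 spin H, 4 ta L, 5 kok H, 6 ge: L, 7 ten H, 8 so: L, 9 ku L.
Parse left to right (heavy = foot alone; LL = one foot; stranded L unfooted): (ro.ˈpo:) (ˈspin) ta (ˈkok) ge: (ˈten) (so:.ˈku).
Foot heads: 2, 3, 5, 7, 9.
Primary stress on the rightmost head = syllable 9.
Secondary stress on 2, 3, 5, 7: ro.ˌpo:.ˌspin.ta.ˌkok.ge:.ˌten.so:.ˈku.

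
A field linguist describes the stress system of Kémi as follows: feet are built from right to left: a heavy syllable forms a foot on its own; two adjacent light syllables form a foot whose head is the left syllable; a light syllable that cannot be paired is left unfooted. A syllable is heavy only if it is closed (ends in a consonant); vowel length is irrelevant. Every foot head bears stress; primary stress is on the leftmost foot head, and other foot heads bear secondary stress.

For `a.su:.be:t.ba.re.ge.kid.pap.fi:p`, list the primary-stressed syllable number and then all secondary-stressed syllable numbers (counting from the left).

Weights: 1 a L, 2 su: L, 3 be:t H, 4 ba L, 5 re L, 6 ge L, 7 kid H, 8 pap H, 9 fi:p H.
Parse right to left (heavy = foot alone; LL = one foot; stranded L unfooted): (ˈa.su:) (ˈbe:t) ba (ˈre.ge) (ˈkid) (ˈpap) (ˈfi:p).
Foot heads: 1, 3, 5, 7, 8, 9.
Primary stress on the leftmost head = syllable 1.
Secondary stress on 3, 5, 7, 8, 9: ˈa.su:.ˌbe:t.ba.ˌre.ge.ˌkid.ˌpap.ˌfi:p.

primary 1, secondary 3, 5, 7, 8, 9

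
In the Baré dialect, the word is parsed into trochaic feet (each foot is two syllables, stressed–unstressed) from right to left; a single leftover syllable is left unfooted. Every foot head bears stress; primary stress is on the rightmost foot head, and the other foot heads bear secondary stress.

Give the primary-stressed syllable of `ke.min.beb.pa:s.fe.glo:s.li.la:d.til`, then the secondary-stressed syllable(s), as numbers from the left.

Parse right to left into trochaic (ˈσσ) feet: ke (ˈmin.beb) (ˈpa:s.fe) (ˈglo:s.li) (ˈla:d.til). Syllable 1 is left unfooted.
Foot heads (stressed positions): 2, 4, 6, 8.
End Rule Rightmost: primary stress on the rightmost head = syllable 8.
Secondary stress on 2, 4, 6: ke.ˌmin.beb.ˌpa:s.fe.ˌglo:s.li.ˈla:d.til.

primary 8, secondary 2, 4, 6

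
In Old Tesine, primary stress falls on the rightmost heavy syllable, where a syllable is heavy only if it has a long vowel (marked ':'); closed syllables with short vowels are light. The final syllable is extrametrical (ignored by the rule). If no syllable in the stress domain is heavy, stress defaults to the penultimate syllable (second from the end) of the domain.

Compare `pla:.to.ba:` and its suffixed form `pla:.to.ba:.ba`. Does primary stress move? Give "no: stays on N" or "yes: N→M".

yes: 1→3

Base `pla:.to.ba:` (3 syllables):
  The final syllable (3, ba:) is extrametrical; the stress domain is syllables 1–2.
  Weights: 1 pla: H, 2 to L.
  Heavy syllables in the domain: 1. The rightmost is syllable 1 (pla:).
  → primary stress on syllable 1.
Suffixed `pla:.to.ba:.ba` (4 syllables):
  The final syllable (4, ba) is extrametrical; the stress domain is syllables 1–3.
  Weights: 1 pla: H, 2 to L, 3 ba: H.
  Heavy syllables in the domain: 1, 3. The rightmost is syllable 3 (ba:).
  → primary stress on syllable 3.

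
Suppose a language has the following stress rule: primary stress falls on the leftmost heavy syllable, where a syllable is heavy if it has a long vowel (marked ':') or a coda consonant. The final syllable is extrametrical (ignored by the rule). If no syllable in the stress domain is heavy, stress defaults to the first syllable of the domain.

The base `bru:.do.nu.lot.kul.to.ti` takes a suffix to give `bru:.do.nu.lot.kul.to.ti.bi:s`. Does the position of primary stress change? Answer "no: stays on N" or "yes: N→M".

no: stays on 1

Base `bru:.do.nu.lot.kul.to.ti` (7 syllables):
  The final syllable (7, ti) is extrametrical; the stress domain is syllables 1–6.
  Weights: 1 bru: H, 2 do L, 3 nu L, 4 lot H, 5 kul H, 6 to L.
  Heavy syllables in the domain: 1, 4, 5. The leftmost is syllable 1 (bru:).
  → primary stress on syllable 1.
Suffixed `bru:.do.nu.lot.kul.to.ti.bi:s` (8 syllables):
  The final syllable (8, bi:s) is extrametrical; the stress domain is syllables 1–7.
  Weights: 1 bru: H, 2 do L, 3 nu L, 4 lot H, 5 kul H, 6 to L, 7 ti L.
  Heavy syllables in the domain: 1, 4, 5. The leftmost is syllable 1 (bru:).
  → primary stress on syllable 1.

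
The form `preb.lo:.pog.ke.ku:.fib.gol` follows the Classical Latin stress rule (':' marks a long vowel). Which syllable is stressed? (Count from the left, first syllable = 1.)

Classical Latin: stress the penult if heavy (long vowel or closed), else the antepenult.
Weights: 5 ku: H, 6 fib H, 7 gol H.
The penult (syllable 6, fib) is heavy, so it takes stress.
Stress on syllable 6: preb.lo:.pog.ke.ku:.ˈfib.gol.

6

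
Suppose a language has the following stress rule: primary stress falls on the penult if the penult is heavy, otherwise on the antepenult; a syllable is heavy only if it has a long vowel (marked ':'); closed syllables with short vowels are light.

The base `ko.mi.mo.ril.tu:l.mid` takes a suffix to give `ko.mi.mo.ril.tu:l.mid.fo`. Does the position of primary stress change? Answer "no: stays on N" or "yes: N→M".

Base `ko.mi.mo.ril.tu:l.mid` (6 syllables):
  Weights: 4 ril L, 5 tu:l H, 6 mid L.
  The penult (syllable 5, tu:l) is heavy, so it takes stress.
  → primary stress on syllable 5.
Suffixed `ko.mi.mo.ril.tu:l.mid.fo` (7 syllables):
  Weights: 5 tu:l H, 6 mid L, 7 fo L.
  The penult (syllable 6, mid) is light, so stress falls on the antepenult (syllable 5, tu:l).
  → primary stress on syllable 5.

no: stays on 5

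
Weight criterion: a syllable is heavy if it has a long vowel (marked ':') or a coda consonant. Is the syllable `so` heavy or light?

light

`so`: short vowel, open (no coda). Short vowel, open → light.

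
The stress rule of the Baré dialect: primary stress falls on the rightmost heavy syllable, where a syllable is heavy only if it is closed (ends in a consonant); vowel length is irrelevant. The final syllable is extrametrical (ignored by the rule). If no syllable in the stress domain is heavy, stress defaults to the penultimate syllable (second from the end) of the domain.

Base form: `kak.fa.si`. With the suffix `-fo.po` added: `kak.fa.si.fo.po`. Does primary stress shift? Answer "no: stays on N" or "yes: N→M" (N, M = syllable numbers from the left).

Base `kak.fa.si` (3 syllables):
  The final syllable (3, si) is extrametrical; the stress domain is syllables 1–2.
  Weights: 1 kak H, 2 fa L.
  Heavy syllables in the domain: 1. The rightmost is syllable 1 (kak).
  → primary stress on syllable 1.
Suffixed `kak.fa.si.fo.po` (5 syllables):
  The final syllable (5, po) is extrametrical; the stress domain is syllables 1–4.
  Weights: 1 kak H, 2 fa L, 3 si L, 4 fo L.
  Heavy syllables in the domain: 1. The rightmost is syllable 1 (kak).
  → primary stress on syllable 1.

no: stays on 1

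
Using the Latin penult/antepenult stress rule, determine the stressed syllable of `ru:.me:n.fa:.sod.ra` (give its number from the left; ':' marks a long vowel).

4

Classical Latin: stress the penult if heavy (long vowel or closed), else the antepenult.
Weights: 3 fa: H, 4 sod H, 5 ra L.
The penult (syllable 4, sod) is heavy, so it takes stress.
Stress on syllable 4: ru:.me:n.fa:.ˈsod.ra.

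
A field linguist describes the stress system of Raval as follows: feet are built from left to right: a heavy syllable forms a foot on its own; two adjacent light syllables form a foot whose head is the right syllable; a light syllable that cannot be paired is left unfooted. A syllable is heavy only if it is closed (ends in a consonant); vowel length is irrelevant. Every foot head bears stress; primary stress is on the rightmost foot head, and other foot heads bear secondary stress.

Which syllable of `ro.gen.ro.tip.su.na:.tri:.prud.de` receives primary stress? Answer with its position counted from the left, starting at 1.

Weights: 1 ro L, 2 gen H, 3 ro L, 4 tip H, 5 su L, 6 na: L, 7 tri: L, 8 prud H, 9 de L.
Parse left to right (heavy = foot alone; LL = one foot; stranded L unfooted): ro (ˈgen) ro (ˈtip) (su.ˈna:) tri: (ˈprud) de.
Foot heads: 2, 4, 6, 8.
Primary stress on the rightmost head = syllable 8.
Primary stress: syllable 8 → ro.gen.ro.tip.su.na:.tri:.ˈprud.de.

8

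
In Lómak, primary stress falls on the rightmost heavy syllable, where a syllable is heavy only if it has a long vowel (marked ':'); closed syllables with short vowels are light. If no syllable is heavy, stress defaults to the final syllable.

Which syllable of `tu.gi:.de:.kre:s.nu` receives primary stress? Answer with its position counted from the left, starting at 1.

Weights: 1 tu L, 2 gi: H, 3 de: H, 4 kre:s H, 5 nu L.
Heavy syllables in the domain: 2, 3, 4. The rightmost is syllable 4 (kre:s).
Primary stress: syllable 4 → tu.gi:.de:.ˈkre:s.nu.

4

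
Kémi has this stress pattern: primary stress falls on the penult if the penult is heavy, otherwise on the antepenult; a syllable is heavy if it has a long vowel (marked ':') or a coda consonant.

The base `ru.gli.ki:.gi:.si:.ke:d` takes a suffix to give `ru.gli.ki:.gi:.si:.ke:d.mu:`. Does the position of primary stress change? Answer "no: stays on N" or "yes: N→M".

Base `ru.gli.ki:.gi:.si:.ke:d` (6 syllables):
  Weights: 4 gi: H, 5 si: H, 6 ke:d H.
  The penult (syllable 5, si:) is heavy, so it takes stress.
  → primary stress on syllable 5.
Suffixed `ru.gli.ki:.gi:.si:.ke:d.mu:` (7 syllables):
  Weights: 5 si: H, 6 ke:d H, 7 mu: H.
  The penult (syllable 6, ke:d) is heavy, so it takes stress.
  → primary stress on syllable 6.

yes: 5→6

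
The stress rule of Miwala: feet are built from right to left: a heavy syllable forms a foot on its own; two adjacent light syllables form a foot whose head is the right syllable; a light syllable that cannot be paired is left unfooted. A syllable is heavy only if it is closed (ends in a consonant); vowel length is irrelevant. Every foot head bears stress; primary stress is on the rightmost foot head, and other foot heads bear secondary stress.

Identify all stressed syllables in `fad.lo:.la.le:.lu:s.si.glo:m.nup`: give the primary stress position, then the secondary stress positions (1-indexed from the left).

primary 8, secondary 1, 4, 5, 7

Weights: 1 fad H, 2 lo: L, 3 la L, 4 le: L, 5 lu:s H, 6 si L, 7 glo:m H, 8 nup H.
Parse right to left (heavy = foot alone; LL = one foot; stranded L unfooted): (ˈfad) lo: (la.ˈle:) (ˈlu:s) si (ˈglo:m) (ˈnup).
Foot heads: 1, 4, 5, 7, 8.
Primary stress on the rightmost head = syllable 8.
Secondary stress on 1, 4, 5, 7: ˌfad.lo:.la.ˌle:.ˌlu:s.si.ˌglo:m.ˈnup.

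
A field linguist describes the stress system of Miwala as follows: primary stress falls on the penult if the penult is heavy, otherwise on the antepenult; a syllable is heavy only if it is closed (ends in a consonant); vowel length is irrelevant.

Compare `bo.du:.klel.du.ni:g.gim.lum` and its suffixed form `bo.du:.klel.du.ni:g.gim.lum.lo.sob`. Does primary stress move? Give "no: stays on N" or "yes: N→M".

yes: 6→7

Base `bo.du:.klel.du.ni:g.gim.lum` (7 syllables):
  Weights: 5 ni:g H, 6 gim H, 7 lum H.
  The penult (syllable 6, gim) is heavy, so it takes stress.
  → primary stress on syllable 6.
Suffixed `bo.du:.klel.du.ni:g.gim.lum.lo.sob` (9 syllables):
  Weights: 7 lum H, 8 lo L, 9 sob H.
  The penult (syllable 8, lo) is light, so stress falls on the antepenult (syllable 7, lum).
  → primary stress on syllable 7.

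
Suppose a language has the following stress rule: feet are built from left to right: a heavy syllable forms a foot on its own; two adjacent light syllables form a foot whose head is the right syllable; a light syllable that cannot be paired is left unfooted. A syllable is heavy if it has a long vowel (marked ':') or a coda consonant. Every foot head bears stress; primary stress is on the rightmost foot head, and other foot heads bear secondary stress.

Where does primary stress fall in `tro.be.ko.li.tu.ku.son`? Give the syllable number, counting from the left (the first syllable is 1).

Weights: 1 tro L, 2 be L, 3 ko L, 4 li L, 5 tu L, 6 ku L, 7 son H.
Parse left to right (heavy = foot alone; LL = one foot; stranded L unfooted): (tro.ˈbe) (ko.ˈli) (tu.ˈku) (ˈson).
Foot heads: 2, 4, 6, 7.
Primary stress on the rightmost head = syllable 7.
Primary stress: syllable 7 → tro.be.ko.li.tu.ku.ˈson.

7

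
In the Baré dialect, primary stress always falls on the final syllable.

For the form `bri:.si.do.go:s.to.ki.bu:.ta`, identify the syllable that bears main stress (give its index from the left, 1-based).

8

The word has 8 syllables; the final syllable is syllable 8 (ta).
Primary stress: syllable 8 → bri:.si.do.go:s.to.ki.bu:.ˈta.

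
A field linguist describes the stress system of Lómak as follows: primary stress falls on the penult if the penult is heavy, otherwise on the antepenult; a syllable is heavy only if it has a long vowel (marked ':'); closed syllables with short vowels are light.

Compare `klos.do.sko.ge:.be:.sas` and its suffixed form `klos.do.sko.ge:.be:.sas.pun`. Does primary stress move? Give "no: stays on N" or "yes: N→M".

no: stays on 5

Base `klos.do.sko.ge:.be:.sas` (6 syllables):
  Weights: 4 ge: H, 5 be: H, 6 sas L.
  The penult (syllable 5, be:) is heavy, so it takes stress.
  → primary stress on syllable 5.
Suffixed `klos.do.sko.ge:.be:.sas.pun` (7 syllables):
  Weights: 5 be: H, 6 sas L, 7 pun L.
  The penult (syllable 6, sas) is light, so stress falls on the antepenult (syllable 5, be:).
  → primary stress on syllable 5.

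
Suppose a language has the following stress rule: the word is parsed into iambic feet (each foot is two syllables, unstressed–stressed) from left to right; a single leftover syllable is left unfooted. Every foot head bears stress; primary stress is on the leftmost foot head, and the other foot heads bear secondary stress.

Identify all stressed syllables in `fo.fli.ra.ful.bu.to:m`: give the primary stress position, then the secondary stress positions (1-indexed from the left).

Parse left to right into iambic (σˈσ) feet: (fo.ˈfli) (ra.ˈful) (bu.ˈto:m).
Foot heads (stressed positions): 2, 4, 6.
End Rule Leftmost: primary stress on the leftmost head = syllable 2.
Secondary stress on 4, 6: fo.ˈfli.ra.ˌful.bu.ˌto:m.

primary 2, secondary 4, 6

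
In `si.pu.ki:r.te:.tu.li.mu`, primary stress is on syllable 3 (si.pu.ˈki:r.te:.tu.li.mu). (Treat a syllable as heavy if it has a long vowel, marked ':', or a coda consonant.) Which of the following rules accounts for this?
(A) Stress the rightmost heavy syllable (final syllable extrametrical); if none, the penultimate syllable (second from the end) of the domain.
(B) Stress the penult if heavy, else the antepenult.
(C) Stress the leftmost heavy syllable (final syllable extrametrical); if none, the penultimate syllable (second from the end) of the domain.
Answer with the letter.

Rule A → syllable 4 (observed: 3).
Rule B → syllable 5 (observed: 3).
Rule C → syllable 3 ✓.

C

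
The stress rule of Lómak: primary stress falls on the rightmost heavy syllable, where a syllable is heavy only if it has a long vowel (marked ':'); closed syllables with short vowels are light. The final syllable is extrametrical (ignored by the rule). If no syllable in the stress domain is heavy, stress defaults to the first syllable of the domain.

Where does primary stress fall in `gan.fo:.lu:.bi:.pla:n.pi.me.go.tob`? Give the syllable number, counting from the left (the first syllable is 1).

5

The final syllable (9, tob) is extrametrical; the stress domain is syllables 1–8.
Weights: 1 gan L, 2 fo: H, 3 lu: H, 4 bi: H, 5 pla:n H, 6 pi L, 7 me L, 8 go L.
Heavy syllables in the domain: 2, 3, 4, 5. The rightmost is syllable 5 (pla:n).
Primary stress: syllable 5 → gan.fo:.lu:.bi:.ˈpla:n.pi.me.go.tob.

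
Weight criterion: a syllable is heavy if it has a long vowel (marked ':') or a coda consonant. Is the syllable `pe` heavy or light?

light

`pe`: short vowel, open (no coda). Short vowel, open → light.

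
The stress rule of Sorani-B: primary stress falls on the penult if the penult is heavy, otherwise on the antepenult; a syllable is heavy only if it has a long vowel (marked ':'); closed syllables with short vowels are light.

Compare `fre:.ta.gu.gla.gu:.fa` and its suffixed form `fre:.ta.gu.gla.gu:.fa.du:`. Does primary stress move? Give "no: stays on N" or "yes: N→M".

Base `fre:.ta.gu.gla.gu:.fa` (6 syllables):
  Weights: 4 gla L, 5 gu: H, 6 fa L.
  The penult (syllable 5, gu:) is heavy, so it takes stress.
  → primary stress on syllable 5.
Suffixed `fre:.ta.gu.gla.gu:.fa.du:` (7 syllables):
  Weights: 5 gu: H, 6 fa L, 7 du: H.
  The penult (syllable 6, fa) is light, so stress falls on the antepenult (syllable 5, gu:).
  → primary stress on syllable 5.

no: stays on 5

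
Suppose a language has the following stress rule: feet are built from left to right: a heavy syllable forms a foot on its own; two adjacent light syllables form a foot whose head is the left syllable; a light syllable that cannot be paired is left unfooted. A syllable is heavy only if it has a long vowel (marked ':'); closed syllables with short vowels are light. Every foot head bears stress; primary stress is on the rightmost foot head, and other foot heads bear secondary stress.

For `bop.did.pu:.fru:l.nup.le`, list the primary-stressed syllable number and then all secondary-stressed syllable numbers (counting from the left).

primary 5, secondary 1, 3, 4

Weights: 1 bop L, 2 did L, 3 pu: H, 4 fru:l H, 5 nup L, 6 le L.
Parse left to right (heavy = foot alone; LL = one foot; stranded L unfooted): (ˈbop.did) (ˈpu:) (ˈfru:l) (ˈnup.le).
Foot heads: 1, 3, 4, 5.
Primary stress on the rightmost head = syllable 5.
Secondary stress on 1, 3, 4: ˌbop.did.ˌpu:.ˌfru:l.ˈnup.le.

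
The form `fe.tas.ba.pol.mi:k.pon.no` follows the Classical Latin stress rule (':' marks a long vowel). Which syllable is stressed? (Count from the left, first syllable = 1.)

6

Classical Latin: stress the penult if heavy (long vowel or closed), else the antepenult.
Weights: 5 mi:k H, 6 pon H, 7 no L.
The penult (syllable 6, pon) is heavy, so it takes stress.
Stress on syllable 6: fe.tas.ba.pol.mi:k.ˈpon.no.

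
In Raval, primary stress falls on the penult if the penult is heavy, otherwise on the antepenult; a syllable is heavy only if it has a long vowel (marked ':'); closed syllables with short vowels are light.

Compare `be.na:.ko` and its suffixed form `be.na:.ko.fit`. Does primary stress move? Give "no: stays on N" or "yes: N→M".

Base `be.na:.ko` (3 syllables):
  Weights: 1 be L, 2 na: H, 3 ko L.
  The penult (syllable 2, na:) is heavy, so it takes stress.
  → primary stress on syllable 2.
Suffixed `be.na:.ko.fit` (4 syllables):
  Weights: 2 na: H, 3 ko L, 4 fit L.
  The penult (syllable 3, ko) is light, so stress falls on the antepenult (syllable 2, na:).
  → primary stress on syllable 2.

no: stays on 2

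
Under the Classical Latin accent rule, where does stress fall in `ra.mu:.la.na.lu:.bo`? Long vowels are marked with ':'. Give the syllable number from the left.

Classical Latin: stress the penult if heavy (long vowel or closed), else the antepenult.
Weights: 4 na L, 5 lu: H, 6 bo L.
The penult (syllable 5, lu:) is heavy, so it takes stress.
Stress on syllable 5: ra.mu:.la.na.ˈlu:.bo.

5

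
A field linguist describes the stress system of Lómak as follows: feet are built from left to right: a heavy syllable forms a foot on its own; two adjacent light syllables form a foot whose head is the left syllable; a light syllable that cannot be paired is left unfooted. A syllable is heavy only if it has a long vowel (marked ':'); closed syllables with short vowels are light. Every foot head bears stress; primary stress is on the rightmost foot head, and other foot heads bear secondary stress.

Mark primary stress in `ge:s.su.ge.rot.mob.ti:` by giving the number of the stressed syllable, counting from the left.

Weights: 1 ge:s H, 2 su L, 3 ge L, 4 rot L, 5 mob L, 6 ti: H.
Parse left to right (heavy = foot alone; LL = one foot; stranded L unfooted): (ˈge:s) (ˈsu.ge) (ˈrot.mob) (ˈti:).
Foot heads: 1, 2, 4, 6.
Primary stress on the rightmost head = syllable 6.
Primary stress: syllable 6 → ge:s.su.ge.rot.mob.ˈti:.

6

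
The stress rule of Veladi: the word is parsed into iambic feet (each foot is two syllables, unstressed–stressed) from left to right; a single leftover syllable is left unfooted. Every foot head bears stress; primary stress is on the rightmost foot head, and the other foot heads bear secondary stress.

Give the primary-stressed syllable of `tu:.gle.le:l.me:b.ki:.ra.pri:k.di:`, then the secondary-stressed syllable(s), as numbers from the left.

Parse left to right into iambic (σˈσ) feet: (tu:.ˈgle) (le:l.ˈme:b) (ki:.ˈra) (pri:k.ˈdi:).
Foot heads (stressed positions): 2, 4, 6, 8.
End Rule Rightmost: primary stress on the rightmost head = syllable 8.
Secondary stress on 2, 4, 6: tu:.ˌgle.le:l.ˌme:b.ki:.ˌra.pri:k.ˈdi:.

primary 8, secondary 2, 4, 6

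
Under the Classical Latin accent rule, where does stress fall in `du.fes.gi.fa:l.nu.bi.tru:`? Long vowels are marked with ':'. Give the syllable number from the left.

Classical Latin: stress the penult if heavy (long vowel or closed), else the antepenult.
Weights: 5 nu L, 6 bi L, 7 tru: H.
The penult (syllable 6, bi) is light, so stress falls on the antepenult (syllable 5, nu).
Stress on syllable 5: du.fes.gi.fa:l.ˈnu.bi.tru:.

5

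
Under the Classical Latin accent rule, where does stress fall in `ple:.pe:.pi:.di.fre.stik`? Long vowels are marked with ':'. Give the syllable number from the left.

Classical Latin: stress the penult if heavy (long vowel or closed), else the antepenult.
Weights: 4 di L, 5 fre L, 6 stik H.
The penult (syllable 5, fre) is light, so stress falls on the antepenult (syllable 4, di).
Stress on syllable 4: ple:.pe:.pi:.ˈdi.fre.stik.

4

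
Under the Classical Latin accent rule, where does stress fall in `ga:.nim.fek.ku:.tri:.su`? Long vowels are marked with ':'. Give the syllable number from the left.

5

Classical Latin: stress the penult if heavy (long vowel or closed), else the antepenult.
Weights: 4 ku: H, 5 tri: H, 6 su L.
The penult (syllable 5, tri:) is heavy, so it takes stress.
Stress on syllable 5: ga:.nim.fek.ku:.ˈtri:.su.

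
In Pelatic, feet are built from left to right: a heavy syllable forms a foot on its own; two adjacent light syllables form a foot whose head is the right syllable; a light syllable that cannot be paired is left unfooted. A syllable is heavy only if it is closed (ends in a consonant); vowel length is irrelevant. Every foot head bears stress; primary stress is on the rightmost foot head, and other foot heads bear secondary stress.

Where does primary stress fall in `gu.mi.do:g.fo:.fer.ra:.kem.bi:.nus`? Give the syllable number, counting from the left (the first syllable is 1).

Weights: 1 gu L, 2 mi L, 3 do:g H, 4 fo: L, 5 fer H, 6 ra: L, 7 kem H, 8 bi: L, 9 nus H.
Parse left to right (heavy = foot alone; LL = one foot; stranded L unfooted): (gu.ˈmi) (ˈdo:g) fo: (ˈfer) ra: (ˈkem) bi: (ˈnus).
Foot heads: 2, 3, 5, 7, 9.
Primary stress on the rightmost head = syllable 9.
Primary stress: syllable 9 → gu.mi.do:g.fo:.fer.ra:.kem.bi:.ˈnus.

9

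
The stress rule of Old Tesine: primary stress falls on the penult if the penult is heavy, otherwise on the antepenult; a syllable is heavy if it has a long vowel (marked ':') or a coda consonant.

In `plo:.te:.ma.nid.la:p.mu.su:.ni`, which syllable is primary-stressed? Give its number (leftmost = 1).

7

Weights: 6 mu L, 7 su: H, 8 ni L.
The penult (syllable 7, su:) is heavy, so it takes stress.
Primary stress: syllable 7 → plo:.te:.ma.nid.la:p.mu.ˈsu:.ni.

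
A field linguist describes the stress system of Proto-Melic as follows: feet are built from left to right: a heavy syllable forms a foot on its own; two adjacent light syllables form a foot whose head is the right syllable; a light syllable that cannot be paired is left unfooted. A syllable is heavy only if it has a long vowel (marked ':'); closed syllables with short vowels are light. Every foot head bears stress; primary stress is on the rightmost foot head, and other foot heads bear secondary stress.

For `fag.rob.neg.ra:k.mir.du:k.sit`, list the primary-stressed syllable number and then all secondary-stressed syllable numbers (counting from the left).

Weights: 1 fag L, 2 rob L, 3 neg L, 4 ra:k H, 5 mir L, 6 du:k H, 7 sit L.
Parse left to right (heavy = foot alone; LL = one foot; stranded L unfooted): (fag.ˈrob) neg (ˈra:k) mir (ˈdu:k) sit.
Foot heads: 2, 4, 6.
Primary stress on the rightmost head = syllable 6.
Secondary stress on 2, 4: fag.ˌrob.neg.ˌra:k.mir.ˈdu:k.sit.

primary 6, secondary 2, 4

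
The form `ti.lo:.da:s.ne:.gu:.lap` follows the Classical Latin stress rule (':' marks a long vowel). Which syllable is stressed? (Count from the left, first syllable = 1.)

5

Classical Latin: stress the penult if heavy (long vowel or closed), else the antepenult.
Weights: 4 ne: H, 5 gu: H, 6 lap H.
The penult (syllable 5, gu:) is heavy, so it takes stress.
Stress on syllable 5: ti.lo:.da:s.ne:.ˈgu:.lap.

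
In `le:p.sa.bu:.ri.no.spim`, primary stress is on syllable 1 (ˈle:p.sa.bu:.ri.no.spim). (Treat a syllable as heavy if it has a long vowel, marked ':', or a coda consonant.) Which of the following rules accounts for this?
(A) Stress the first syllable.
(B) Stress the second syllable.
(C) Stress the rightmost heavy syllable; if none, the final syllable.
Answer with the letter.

Rule A → syllable 1 ✓.
Rule B → syllable 2 (observed: 1).
Rule C → syllable 6 (observed: 1).

A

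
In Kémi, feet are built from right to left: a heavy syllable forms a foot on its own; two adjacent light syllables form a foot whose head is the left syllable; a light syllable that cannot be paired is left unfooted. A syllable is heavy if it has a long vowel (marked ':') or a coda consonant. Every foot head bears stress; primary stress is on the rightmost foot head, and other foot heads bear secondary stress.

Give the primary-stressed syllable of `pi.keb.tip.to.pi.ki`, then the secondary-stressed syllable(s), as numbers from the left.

primary 5, secondary 2, 3

Weights: 1 pi L, 2 keb H, 3 tip H, 4 to L, 5 pi L, 6 ki L.
Parse right to left (heavy = foot alone; LL = one foot; stranded L unfooted): pi (ˈkeb) (ˈtip) to (ˈpi.ki).
Foot heads: 2, 3, 5.
Primary stress on the rightmost head = syllable 5.
Secondary stress on 2, 3: pi.ˌkeb.ˌtip.to.ˈpi.ki.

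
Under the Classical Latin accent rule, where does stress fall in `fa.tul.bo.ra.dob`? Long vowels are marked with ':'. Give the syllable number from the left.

Classical Latin: stress the penult if heavy (long vowel or closed), else the antepenult.
Weights: 3 bo L, 4 ra L, 5 dob H.
The penult (syllable 4, ra) is light, so stress falls on the antepenult (syllable 3, bo).
Stress on syllable 3: fa.tul.ˈbo.ra.dob.

3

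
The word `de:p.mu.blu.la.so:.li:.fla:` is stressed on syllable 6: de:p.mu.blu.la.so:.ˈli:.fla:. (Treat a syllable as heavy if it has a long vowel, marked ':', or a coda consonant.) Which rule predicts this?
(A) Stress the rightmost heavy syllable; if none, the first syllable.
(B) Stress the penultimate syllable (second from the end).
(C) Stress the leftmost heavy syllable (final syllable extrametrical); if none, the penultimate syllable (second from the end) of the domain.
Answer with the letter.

B

Rule A → syllable 7 (observed: 6).
Rule B → syllable 6 ✓.
Rule C → syllable 1 (observed: 6).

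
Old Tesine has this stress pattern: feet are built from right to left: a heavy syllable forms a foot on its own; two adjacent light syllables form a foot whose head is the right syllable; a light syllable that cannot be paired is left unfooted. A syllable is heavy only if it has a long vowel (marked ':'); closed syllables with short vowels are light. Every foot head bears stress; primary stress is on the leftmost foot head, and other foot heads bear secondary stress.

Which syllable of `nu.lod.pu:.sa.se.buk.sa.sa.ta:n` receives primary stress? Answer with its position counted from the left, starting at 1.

2

Weights: 1 nu L, 2 lod L, 3 pu: H, 4 sa L, 5 se L, 6 buk L, 7 sa L, 8 sa L, 9 ta:n H.
Parse right to left (heavy = foot alone; LL = one foot; stranded L unfooted): (nu.ˈlod) (ˈpu:) sa (se.ˈbuk) (sa.ˈsa) (ˈta:n).
Foot heads: 2, 3, 6, 8, 9.
Primary stress on the leftmost head = syllable 2.
Primary stress: syllable 2 → nu.ˈlod.pu:.sa.se.buk.sa.sa.ta:n.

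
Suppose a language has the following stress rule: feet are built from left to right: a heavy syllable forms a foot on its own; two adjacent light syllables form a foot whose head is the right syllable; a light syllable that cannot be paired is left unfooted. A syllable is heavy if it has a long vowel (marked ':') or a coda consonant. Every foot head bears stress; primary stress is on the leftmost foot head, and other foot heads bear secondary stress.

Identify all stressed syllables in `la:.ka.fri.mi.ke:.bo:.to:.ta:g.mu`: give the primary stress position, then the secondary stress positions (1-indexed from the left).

Weights: 1 la: H, 2 ka L, 3 fri L, 4 mi L, 5 ke: H, 6 bo: H, 7 to: H, 8 ta:g H, 9 mu L.
Parse left to right (heavy = foot alone; LL = one foot; stranded L unfooted): (ˈla:) (ka.ˈfri) mi (ˈke:) (ˈbo:) (ˈto:) (ˈta:g) mu.
Foot heads: 1, 3, 5, 6, 7, 8.
Primary stress on the leftmost head = syllable 1.
Secondary stress on 3, 5, 6, 7, 8: ˈla:.ka.ˌfri.mi.ˌke:.ˌbo:.ˌto:.ˌta:g.mu.

primary 1, secondary 3, 5, 6, 7, 8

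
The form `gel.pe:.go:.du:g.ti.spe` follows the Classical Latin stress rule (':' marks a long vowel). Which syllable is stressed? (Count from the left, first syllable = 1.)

Classical Latin: stress the penult if heavy (long vowel or closed), else the antepenult.
Weights: 4 du:g H, 5 ti L, 6 spe L.
The penult (syllable 5, ti) is light, so stress falls on the antepenult (syllable 4, du:g).
Stress on syllable 4: gel.pe:.go:.ˈdu:g.ti.spe.

4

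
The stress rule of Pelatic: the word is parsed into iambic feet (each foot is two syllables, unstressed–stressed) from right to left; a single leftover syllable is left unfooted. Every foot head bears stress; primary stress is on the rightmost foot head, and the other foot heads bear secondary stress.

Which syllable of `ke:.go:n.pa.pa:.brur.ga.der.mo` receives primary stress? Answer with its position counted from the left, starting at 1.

8

Parse right to left into iambic (σˈσ) feet: (ke:.ˈgo:n) (pa.ˈpa:) (brur.ˈga) (der.ˈmo).
Foot heads (stressed positions): 2, 4, 6, 8.
End Rule Rightmost: primary stress on the rightmost head = syllable 8.
Primary stress: syllable 8 → ke:.go:n.pa.pa:.brur.ga.der.ˈmo.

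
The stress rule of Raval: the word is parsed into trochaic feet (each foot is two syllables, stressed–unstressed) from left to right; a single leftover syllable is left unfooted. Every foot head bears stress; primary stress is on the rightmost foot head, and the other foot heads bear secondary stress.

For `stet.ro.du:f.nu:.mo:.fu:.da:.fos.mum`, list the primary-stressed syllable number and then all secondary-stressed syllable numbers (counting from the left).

primary 7, secondary 1, 3, 5

Parse left to right into trochaic (ˈσσ) feet: (ˈstet.ro) (ˈdu:f.nu:) (ˈmo:.fu:) (ˈda:.fos) mum. Syllable 9 is left unfooted.
Foot heads (stressed positions): 1, 3, 5, 7.
End Rule Rightmost: primary stress on the rightmost head = syllable 7.
Secondary stress on 1, 3, 5: ˌstet.ro.ˌdu:f.nu:.ˌmo:.fu:.ˈda:.fos.mum.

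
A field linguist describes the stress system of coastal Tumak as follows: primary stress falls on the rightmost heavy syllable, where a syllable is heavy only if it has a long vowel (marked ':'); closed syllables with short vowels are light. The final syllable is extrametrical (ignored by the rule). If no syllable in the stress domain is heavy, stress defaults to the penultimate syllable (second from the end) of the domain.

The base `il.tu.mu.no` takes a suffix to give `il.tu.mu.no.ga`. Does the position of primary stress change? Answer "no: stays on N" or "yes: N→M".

yes: 2→3

Base `il.tu.mu.no` (4 syllables):
  The final syllable (4, no) is extrametrical; the stress domain is syllables 1–3.
  Weights: 1 il L, 2 tu L, 3 mu L.
  No heavy syllable in the domain; default to the penultimate syllable (second from the end) of the domain = syllable 2.
  → primary stress on syllable 2.
Suffixed `il.tu.mu.no.ga` (5 syllables):
  The final syllable (5, ga) is extrametrical; the stress domain is syllables 1–4.
  Weights: 1 il L, 2 tu L, 3 mu L, 4 no L.
  No heavy syllable in the domain; default to the penultimate syllable (second from the end) of the domain = syllable 3.
  → primary stress on syllable 3.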